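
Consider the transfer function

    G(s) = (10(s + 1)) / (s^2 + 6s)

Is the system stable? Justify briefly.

The denominator s^2 + 6s factors as s(s + 6), giving poles at s = 0, -6.
Since the simple pole(s) at s = 0 lie on the jω-axis with none in the right half-plane, the system is marginally stable.

marginally stable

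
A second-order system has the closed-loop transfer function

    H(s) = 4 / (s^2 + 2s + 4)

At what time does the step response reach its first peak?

t_p ≈ 1.814 s

Comparing s^2 + 2s + 4 to s^2 + 2ζωₙs + ωₙ²: ωₙ = 2 rad/s and ζ = 2/(2·2) = 0.5.
ζωₙ = 2/2 = 1, so ω_d = ωₙ√(1−ζ²) = √(ωₙ² − (ζωₙ)²) = √(4 − 1²) = √3 ≈ 1.732 rad/s.
t_p = π/ω_d = π/1.732 ≈ 1.814 s.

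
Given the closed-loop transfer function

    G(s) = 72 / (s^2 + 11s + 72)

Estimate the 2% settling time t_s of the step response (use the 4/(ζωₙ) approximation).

Comparing s^2 + 11s + 72 to s^2 + 2ζωₙs + ωₙ²: ωₙ = √72 ≈ 8.485 rad/s and ζ = 11/(2·√72) ≈ 0.6482.
ζωₙ = 11/2 = 5.5, so t_s ≈ 4/(ζωₙ) = 4/5.5 ≈ 0.7273 s.

t_s ≈ 0.7273 s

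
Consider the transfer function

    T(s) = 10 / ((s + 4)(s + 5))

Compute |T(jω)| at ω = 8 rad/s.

Substitute s = j8: numerator = 10, denominator = -44 + j72.
|T(j8)| = |10| / |-44 + j72| = 10 / 84.380 ≈ 0.1185.

|T(j8)| ≈ 0.1185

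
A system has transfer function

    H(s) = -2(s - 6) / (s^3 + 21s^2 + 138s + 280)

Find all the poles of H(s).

The poles are the roots of the denominator s^3 + 21s^2 + 138s + 280 = 0.
Trying s = -10: the polynomial evaluates to 0, so (s + 10) is a factor.
Dividing out leaves s^2 + 11s + 28 = 0.
Factoring the quadratic: (s + 4)(s + 7) = 0.

s = -10, -4, -7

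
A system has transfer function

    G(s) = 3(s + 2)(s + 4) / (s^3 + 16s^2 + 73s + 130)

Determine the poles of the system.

The poles are the roots of the denominator s^3 + 16s^2 + 73s + 130 = 0.
Trying s = -10: the polynomial evaluates to 0, so (s + 10) is a factor.
Dividing out leaves s^2 + 6s + 13 = 0.
The quadratic formula then gives s = -3 ± 2j.

s = -3 ± 2j, -10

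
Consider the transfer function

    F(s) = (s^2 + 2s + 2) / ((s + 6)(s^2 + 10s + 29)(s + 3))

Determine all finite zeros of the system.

Set the numerator to zero: s^2 + 2s + 2 = 0.
Factoring: (s^2 + 2s + 2) = 0.

s = -1 + j, -1 - j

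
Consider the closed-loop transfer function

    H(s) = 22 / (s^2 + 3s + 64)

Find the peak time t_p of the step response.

Comparing s^2 + 3s + 64 to s^2 + 2ζωₙs + ωₙ²: ωₙ = 8 rad/s and ζ = 3/(2·8) = 0.1875.
ζωₙ = 3/2 = 1.5, so ω_d = ωₙ√(1−ζ²) = √(ωₙ² − (ζωₙ)²) = √(64 − 1.5²) = √61.75 ≈ 7.858 rad/s.
t_p = π/ω_d = π/7.858 ≈ 0.3998 s.

t_p ≈ 0.3998 s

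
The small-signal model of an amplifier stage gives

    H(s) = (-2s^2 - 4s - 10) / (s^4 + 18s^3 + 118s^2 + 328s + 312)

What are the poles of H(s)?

s = -5 ± j, -2, -6

The poles are the roots of the denominator s^4 + 18s^3 + 118s^2 + 328s + 312 = 0.
Trying s = -2: the polynomial evaluates to 0, so (s + 2) is a factor.
Dividing out leaves s^3 + 16s^2 + 86s + 156 = 0.
This factors further as (s^2 + 10s + 26)(s + 6) = 0.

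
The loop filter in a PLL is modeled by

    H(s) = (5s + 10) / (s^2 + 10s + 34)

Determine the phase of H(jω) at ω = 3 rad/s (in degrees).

At s = j3: numerator = 10 + j15, denominator = 25 + j30.
∠H = ∠num − ∠den = 56.310° − (50.194°) = 6.116°.

∠H(j3) ≈ 6.116°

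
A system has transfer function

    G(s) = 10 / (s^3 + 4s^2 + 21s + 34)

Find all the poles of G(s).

The poles are the roots of the denominator s^3 + 4s^2 + 21s + 34 = 0.
Trying s = -2: the polynomial evaluates to 0, so (s + 2) is a factor.
Dividing out leaves s^2 + 2s + 17 = 0.
The quadratic formula then gives s = -1 ± 4j.

s = -1 ± 4j, -2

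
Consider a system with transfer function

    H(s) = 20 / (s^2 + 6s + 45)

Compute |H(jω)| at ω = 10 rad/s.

|H(j10)| ≈ 0.2457

Substitute s = j10: numerator = 20, denominator = -55 + j60.
|H(j10)| = |20| / |-55 + j60| = 20 / 81.394 ≈ 0.2457.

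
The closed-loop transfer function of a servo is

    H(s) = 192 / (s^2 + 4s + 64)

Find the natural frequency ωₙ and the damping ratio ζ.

ωₙ = 8 rad/s, ζ = 0.25

Compare the denominator to the standard form s^2 + 2ζωₙs + ωₙ².
ωₙ² = 64, so ωₙ = 8 rad/s.
2ζωₙ = 4, so ζ = 4/(2·8) = 0.25.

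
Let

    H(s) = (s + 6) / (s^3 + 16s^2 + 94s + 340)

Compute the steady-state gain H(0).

Set s = 0: H(0) = (6) / (340) = 3/170.

H(0) = 3/170 ≈ 0.01765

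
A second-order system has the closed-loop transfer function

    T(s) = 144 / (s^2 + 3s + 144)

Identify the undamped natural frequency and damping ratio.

Compare the denominator to the standard form s^2 + 2ζωₙs + ωₙ².
ωₙ² = 144, so ωₙ = 12 rad/s.
2ζωₙ = 3, so ζ = 3/(2·12) = 0.125.

ωₙ = 12 rad/s, ζ = 0.125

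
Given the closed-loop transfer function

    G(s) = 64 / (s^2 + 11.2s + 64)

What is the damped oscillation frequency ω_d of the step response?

Comparing s^2 + 11.2s + 64 to s^2 + 2ζωₙs + ωₙ²: ωₙ = 8 rad/s and ζ = 11.2/(2·8) = 0.7.
ζωₙ = 11.2/2 = 5.6, so ω_d = ωₙ√(1−ζ²) = √(ωₙ² − (ζωₙ)²) = √(64 − 5.6²) = √32.64 ≈ 5.713 rad/s.

ω_d ≈ 5.713 rad/s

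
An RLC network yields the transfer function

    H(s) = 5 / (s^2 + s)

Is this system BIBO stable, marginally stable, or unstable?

The denominator s^2 + s factors as s(s + 1), giving poles at s = 0, -1.
Since the simple pole(s) at s = 0 lie on the jω-axis with none in the right half-plane, the system is marginally stable.

marginally stable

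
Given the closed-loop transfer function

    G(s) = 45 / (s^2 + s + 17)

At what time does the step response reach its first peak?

t_p ≈ 0.7676 s

Comparing s^2 + s + 17 to s^2 + 2ζωₙs + ωₙ²: ωₙ = √17 ≈ 4.123 rad/s and ζ = 1/(2·√17) ≈ 0.1213.
ζωₙ = 1/2 = 0.5, so ω_d = ωₙ√(1−ζ²) = √(ωₙ² − (ζωₙ)²) = √(17 − 0.5²) = √16.75 ≈ 4.093 rad/s.
t_p = π/ω_d = π/4.093 ≈ 0.7676 s.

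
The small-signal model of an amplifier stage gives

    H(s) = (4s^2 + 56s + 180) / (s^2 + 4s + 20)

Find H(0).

Set s = 0: H(0) = (180) / (20) = 9.

H(0) = 9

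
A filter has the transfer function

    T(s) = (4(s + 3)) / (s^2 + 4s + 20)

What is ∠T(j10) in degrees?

At s = j10: numerator = 12 + j40, denominator = -80 + j40.
∠T = ∠num − ∠den = 73.301° − (153.43°) = -80.13°.

∠T(j10) ≈ -80.13°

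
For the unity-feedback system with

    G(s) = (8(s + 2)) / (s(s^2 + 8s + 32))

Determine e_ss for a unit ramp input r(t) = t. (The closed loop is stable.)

G(s) has one pole at the origin.
This is a Type 1 system. Kv = lim_{s→0} s·G(s) = 16/32 = 1/2.
e_ss = 1/Kv = 1/(1/2) = 2.

e_ss = 2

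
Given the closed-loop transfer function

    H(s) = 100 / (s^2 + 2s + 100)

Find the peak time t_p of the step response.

Comparing s^2 + 2s + 100 to s^2 + 2ζωₙs + ωₙ²: ωₙ = 10 rad/s and ζ = 2/(2·10) = 0.1.
ζωₙ = 2/2 = 1, so ω_d = ωₙ√(1−ζ²) = √(ωₙ² − (ζωₙ)²) = √(100 − 1²) = √99 ≈ 9.950 rad/s.
t_p = π/ω_d = π/9.950 ≈ 0.3157 s.

t_p ≈ 0.3157 s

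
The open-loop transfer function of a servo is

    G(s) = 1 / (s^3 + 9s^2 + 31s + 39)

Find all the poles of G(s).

s = -3 + 2j, -3 - 2j, -3

The poles are the roots of the denominator s^3 + 9s^2 + 31s + 39 = 0.
Trying s = -3: the polynomial evaluates to 0, so (s + 3) is a factor.
Dividing out leaves s^2 + 6s + 13 = 0.
The quadratic formula then gives s = -3 ± 2j.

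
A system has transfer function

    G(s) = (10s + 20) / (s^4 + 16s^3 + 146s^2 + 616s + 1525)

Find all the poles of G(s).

s = -5 + 6j, -5 - 6j, -3 + 4j, -3 - 4j

The poles are the roots of the denominator s^4 + 16s^3 + 146s^2 + 616s + 1525 = 0.
No real roots exist; factor into two real quadratics: (s^2 + 10s + 61)(s^2 + 6s + 25) = 0.
Each quadratic gives a conjugate pair via the quadratic formula.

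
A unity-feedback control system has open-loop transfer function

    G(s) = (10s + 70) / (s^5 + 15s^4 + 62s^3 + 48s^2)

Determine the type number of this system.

Type 2

Factor s from the denominator: s^5 + 15s^4 + 62s^3 + 48s^2 = s^2·(s^3 + 15s^2 + 62s + 48).
There are 2 poles at the origin, so the system is Type 2.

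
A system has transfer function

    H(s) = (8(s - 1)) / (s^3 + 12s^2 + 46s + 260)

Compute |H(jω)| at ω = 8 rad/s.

|H(j8)| ≈ 0.1222

Substitute s = j8: numerator = -8 + j64, denominator = -508 - j144.
|H(j8)| = |-8 + j64| / |-508 - j144| = 64.498 / 528.02 ≈ 0.1222.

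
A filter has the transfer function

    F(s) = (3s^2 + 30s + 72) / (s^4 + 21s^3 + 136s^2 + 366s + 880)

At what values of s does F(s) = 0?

s = -4, -6

Set the numerator to zero: 3s^2 + 30s + 72 = 0, i.e. 3·(s^2 + 10s + 24) = 0.
Factoring: (s + 4)(s + 6) = 0.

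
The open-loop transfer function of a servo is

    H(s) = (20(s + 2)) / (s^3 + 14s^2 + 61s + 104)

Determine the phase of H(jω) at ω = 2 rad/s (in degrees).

At s = j2: numerator = 40 + j40, denominator = 48 + j114.
∠H = ∠num − ∠den = 45° − (67.166°) = -22.17°.

∠H(j2) ≈ -22.17°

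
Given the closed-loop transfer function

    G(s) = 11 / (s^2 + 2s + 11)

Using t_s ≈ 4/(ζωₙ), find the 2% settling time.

t_s ≈ 4 s

Comparing s^2 + 2s + 11 to s^2 + 2ζωₙs + ωₙ²: ωₙ = √11 ≈ 3.317 rad/s and ζ = 2/(2·√11) ≈ 0.3015.
ζωₙ = 2/2 = 1, so t_s ≈ 4/(ζωₙ) = 4/1 = 4 s.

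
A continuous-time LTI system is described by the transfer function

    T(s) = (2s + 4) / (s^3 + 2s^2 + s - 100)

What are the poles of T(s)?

s = -3 + 4j, -3 - 4j, 4

The poles are the roots of the denominator s^3 + 2s^2 + s - 100 = 0.
Trying s = 4: the polynomial evaluates to 0, so (s - 4) is a factor.
Dividing out leaves s^2 + 6s + 25 = 0.
The quadratic formula then gives s = -3 ± 4j.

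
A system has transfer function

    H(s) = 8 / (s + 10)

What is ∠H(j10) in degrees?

At s = j10: numerator = 8, denominator = 10 + j10.
∠H = ∠num − ∠den = 0° − (45°) = -45°.

∠H(j10) ≈ -45°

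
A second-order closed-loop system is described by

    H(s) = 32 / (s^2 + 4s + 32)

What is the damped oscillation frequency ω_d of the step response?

Comparing s^2 + 4s + 32 to s^2 + 2ζωₙs + ωₙ²: ωₙ = √32 ≈ 5.657 rad/s and ζ = 4/(2·√32) ≈ 0.3536.
ζωₙ = 4/2 = 2, so ω_d = ωₙ√(1−ζ²) = √(ωₙ² − (ζωₙ)²) = √(32 − 2²) = √28 ≈ 5.292 rad/s.

ω_d ≈ 5.292 rad/s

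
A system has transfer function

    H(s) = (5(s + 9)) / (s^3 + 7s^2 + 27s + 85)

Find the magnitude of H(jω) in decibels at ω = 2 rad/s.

|H(j2)|_dB ≈ -4.02 dB

Substitute s = j2: numerator = 45 + j10, denominator = 57 + j46.
|H(j2)| = |45 + j10| / |57 + j46| = 46.098 / 73.246 ≈ 0.6294.
In decibels: 20·log₁₀(0.6294) ≈ -4.02 dB.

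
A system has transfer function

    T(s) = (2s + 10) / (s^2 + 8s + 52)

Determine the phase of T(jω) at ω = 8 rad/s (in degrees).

At s = j8: numerator = 10 + j16, denominator = -12 + j64.
∠T = ∠num − ∠den = 57.995° − (100.62°) = -42.63°.

∠T(j8) ≈ -42.63°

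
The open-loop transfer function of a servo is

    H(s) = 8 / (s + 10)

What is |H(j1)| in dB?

Substitute s = j1: numerator = 8, denominator = 10 + j1.
|H(j1)| = |8| / |10 + j1| = 8 / 10.050 ≈ 0.7960.
In decibels: 20·log₁₀(0.7960) ≈ -1.98 dB.

|H(j1)|_dB ≈ -1.98 dB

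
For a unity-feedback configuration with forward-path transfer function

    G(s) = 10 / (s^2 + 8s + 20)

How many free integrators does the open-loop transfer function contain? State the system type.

The denominator has no factor of s at the origin — no free integrator — so this is a Type 0 system.

Type 0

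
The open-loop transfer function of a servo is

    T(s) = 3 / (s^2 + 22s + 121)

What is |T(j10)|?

Substitute s = j10: numerator = 3, denominator = 21 + j220.
|T(j10)| = |3| / |21 + j220| = 3 / 221 ≈ 0.01357.

|T(j10)| ≈ 0.01357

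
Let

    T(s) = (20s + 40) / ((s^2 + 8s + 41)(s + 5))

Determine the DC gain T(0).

T(0) = 8/41 ≈ 0.1951

Set s = 0: T(0) = (40) / (205) = 8/41.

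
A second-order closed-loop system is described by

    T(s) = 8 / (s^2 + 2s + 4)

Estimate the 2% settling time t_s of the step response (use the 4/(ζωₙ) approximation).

Comparing s^2 + 2s + 4 to s^2 + 2ζωₙs + ωₙ²: ωₙ = 2 rad/s and ζ = 2/(2·2) = 0.5.
ζωₙ = 2/2 = 1, so t_s ≈ 4/(ζωₙ) = 4/1 = 4 s.

t_s ≈ 4 s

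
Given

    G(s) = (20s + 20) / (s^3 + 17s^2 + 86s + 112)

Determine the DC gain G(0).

G(0) = 5/28 ≈ 0.1786

Set s = 0: G(0) = (20) / (112) = 5/28.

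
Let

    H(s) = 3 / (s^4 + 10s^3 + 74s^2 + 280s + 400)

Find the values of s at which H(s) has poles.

The poles are the roots of the denominator s^4 + 10s^3 + 74s^2 + 280s + 400 = 0.
No real roots exist; factor into two real quadratics: (s^2 + 4s + 40)(s^2 + 6s + 10) = 0.
Each quadratic gives a conjugate pair via the quadratic formula.

s = -2 + 6j, -2 - 6j, -3 + j, -3 - j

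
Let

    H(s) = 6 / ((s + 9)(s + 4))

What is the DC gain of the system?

H(0) = 1/6 ≈ 0.1667

At s = 0 each factor (s + a) contributes a and each (s^2 + bs + c) contributes c.
H(0) = 6·1 / ((9) · (4)) = 6/36 = 1/6.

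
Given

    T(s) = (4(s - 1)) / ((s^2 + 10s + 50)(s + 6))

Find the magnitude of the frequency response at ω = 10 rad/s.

Substitute s = j10: numerator = -4 + j40, denominator = -1300 + j100.
|T(j10)| = |-4 + j40| / |-1300 + j100| = 40.200 / 1303.8 ≈ 0.03083.

|T(j10)| ≈ 0.03083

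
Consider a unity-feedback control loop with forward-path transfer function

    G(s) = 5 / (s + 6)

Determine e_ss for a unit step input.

G(s) has no poles at the origin.
This is a Type 0 system. Kp = lim_{s→0} G(s) = 5/6.
e_ss = 1/(1 + Kp) = 1/(1 + 5/6) = 6/11 ≈ 0.5455.

e_ss = 0.5455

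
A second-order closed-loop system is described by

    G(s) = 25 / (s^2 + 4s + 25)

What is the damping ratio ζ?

ζ = 0.4

Compare the denominator to the standard form s^2 + 2ζωₙs + ωₙ².
ωₙ² = 25, so ωₙ = 5 rad/s.
2ζωₙ = 4, so ζ = 4/(2·5) = 0.4.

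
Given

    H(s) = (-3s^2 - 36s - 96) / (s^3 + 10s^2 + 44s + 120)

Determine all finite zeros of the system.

Set the numerator to zero: -3s^2 - 36s - 96 = 0, i.e. -3·(s^2 + 12s + 32) = 0.
Factoring: (s + 8)(s + 4) = 0.

s = -8, -4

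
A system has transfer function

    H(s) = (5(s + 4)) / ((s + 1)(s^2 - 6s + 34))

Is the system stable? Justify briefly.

unstable

The poles can be read from the denominator factors: s = -1, 3 ± 5j.
Since the pole(s) at s = 3 ± 5j lie in the right half-plane, the system is unstable.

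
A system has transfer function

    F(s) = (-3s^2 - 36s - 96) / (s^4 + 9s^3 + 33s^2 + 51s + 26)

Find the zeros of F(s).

s = -8, -4

Set the numerator to zero: -3s^2 - 36s - 96 = 0, i.e. -3·(s^2 + 12s + 32) = 0.
Factoring: (s + 8)(s + 4) = 0.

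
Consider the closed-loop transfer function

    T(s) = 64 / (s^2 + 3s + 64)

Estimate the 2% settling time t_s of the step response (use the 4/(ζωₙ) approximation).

t_s ≈ 2.667 s

Comparing s^2 + 3s + 64 to s^2 + 2ζωₙs + ωₙ²: ωₙ = 8 rad/s and ζ = 3/(2·8) = 0.1875.
ζωₙ = 3/2 = 1.5, so t_s ≈ 4/(ζωₙ) = 4/1.5 ≈ 2.667 s.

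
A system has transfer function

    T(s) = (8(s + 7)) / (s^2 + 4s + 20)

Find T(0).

At s = 0 each factor (s + a) contributes a and each (s^2 + bs + c) contributes c.
T(0) = 8·(7) / ((20)) = 56/20 = 14/5.

T(0) = 14/5 ≈ 2.800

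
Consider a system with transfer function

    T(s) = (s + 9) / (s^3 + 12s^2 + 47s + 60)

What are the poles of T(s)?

The poles are the roots of the denominator s^3 + 12s^2 + 47s + 60 = 0.
Trying s = -5: the polynomial evaluates to 0, so (s + 5) is a factor.
Dividing out leaves s^2 + 7s + 12 = 0.
Factoring the quadratic: (s + 4)(s + 3) = 0.

s = -5, -4, -3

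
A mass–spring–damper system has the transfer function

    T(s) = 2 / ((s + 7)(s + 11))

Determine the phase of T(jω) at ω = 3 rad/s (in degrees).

At s = j3: numerator = 2, denominator = 68 + j54.
∠T = ∠num − ∠den = 0° − (38.454°) = -38.45°.

∠T(j3) ≈ -38.45°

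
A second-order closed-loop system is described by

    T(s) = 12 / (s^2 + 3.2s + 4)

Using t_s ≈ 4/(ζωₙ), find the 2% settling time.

t_s ≈ 2.500 s

Comparing s^2 + 3.2s + 4 to s^2 + 2ζωₙs + ωₙ²: ωₙ = 2 rad/s and ζ = 3.2/(2·2) = 0.8.
ζωₙ = 3.2/2 = 1.6, so t_s ≈ 4/(ζωₙ) = 4/1.6 = 2.500 s.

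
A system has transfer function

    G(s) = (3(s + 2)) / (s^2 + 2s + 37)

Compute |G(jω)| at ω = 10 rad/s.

Substitute s = j10: numerator = 6 + j30, denominator = -63 + j20.
|G(j10)| = |6 + j30| / |-63 + j20| = 30.594 / 66.098 ≈ 0.4629.

|G(j10)| ≈ 0.4629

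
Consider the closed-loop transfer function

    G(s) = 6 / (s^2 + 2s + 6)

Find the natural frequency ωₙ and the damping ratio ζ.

ωₙ ≈ 2.449 rad/s, ζ ≈ 0.4082

Compare the denominator to the standard form s^2 + 2ζωₙs + ωₙ².
ωₙ² = 6, so ωₙ = √6 ≈ 2.449 rad/s.
2ζωₙ = 2, so ζ = 2/(2·√6) ≈ 0.4082.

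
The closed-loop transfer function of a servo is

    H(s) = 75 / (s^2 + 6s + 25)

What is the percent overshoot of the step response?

Comparing s^2 + 6s + 25 to s^2 + 2ζωₙs + ωₙ²: ωₙ = 5 rad/s and ζ = 6/(2·5) = 0.6.
%OS = 100·exp(−πζ/√(1−ζ²)) = 100·exp(−π·0.6/√(1−0.6²)) ≈ 9.48%.

%OS ≈ 9.48%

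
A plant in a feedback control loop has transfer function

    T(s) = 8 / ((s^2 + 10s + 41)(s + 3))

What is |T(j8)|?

Substitute s = j8: numerator = 8, denominator = -709 + j56.
|T(j8)| = |8| / |-709 + j56| = 8 / 711.21 ≈ 0.01125.

|T(j8)| ≈ 0.01125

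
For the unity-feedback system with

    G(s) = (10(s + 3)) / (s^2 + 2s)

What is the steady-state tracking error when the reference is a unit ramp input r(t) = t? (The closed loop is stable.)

e_ss = 0.06667

G(s) has one pole at the origin.
This is a Type 1 system. Kv = lim_{s→0} s·G(s) = 30/2 = 15.
e_ss = 1/Kv = 1/(15) = 1/15 ≈ 0.06667.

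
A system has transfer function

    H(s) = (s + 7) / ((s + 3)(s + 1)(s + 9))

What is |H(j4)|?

Substitute s = j4: numerator = 7 + j4, denominator = -181 + j92.
|H(j4)| = |7 + j4| / |-181 + j92| = 8.0623 / 203.04 ≈ 0.03971.

|H(j4)| ≈ 0.03971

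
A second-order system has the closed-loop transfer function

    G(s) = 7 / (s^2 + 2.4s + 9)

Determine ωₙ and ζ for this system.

ωₙ = 3 rad/s, ζ = 0.4

Compare the denominator to the standard form s^2 + 2ζωₙs + ωₙ².
ωₙ² = 9, so ωₙ = 3 rad/s.
2ζωₙ = 2.4, so ζ = 2.4/(2·3) = 0.4.
With ζ = 0.4 the response is underdamped.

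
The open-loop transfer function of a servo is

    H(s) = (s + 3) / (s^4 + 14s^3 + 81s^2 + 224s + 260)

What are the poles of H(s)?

The poles are the roots of the denominator s^4 + 14s^3 + 81s^2 + 224s + 260 = 0.
No real roots exist; factor into two real quadratics: (s^2 + 6s + 13)(s^2 + 8s + 20) = 0.
Each quadratic gives a conjugate pair via the quadratic formula.

s = -3 + 2j, -3 - 2j, -4 + 2j, -4 - 2j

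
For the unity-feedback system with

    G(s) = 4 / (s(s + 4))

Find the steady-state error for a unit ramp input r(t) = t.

e_ss = 1

G(s) has one pole at the origin.
This is a Type 1 system. Kv = lim_{s→0} s·G(s) = 4/4 = 1.
e_ss = 1/Kv = 1/(1) = 1.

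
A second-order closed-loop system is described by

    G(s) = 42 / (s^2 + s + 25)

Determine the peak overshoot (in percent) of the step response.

%OS ≈ 72.9%

Comparing s^2 + s + 25 to s^2 + 2ζωₙs + ωₙ²: ωₙ = 5 rad/s and ζ = 1/(2·5) = 0.1.
%OS = 100·exp(−πζ/√(1−ζ²)) = 100·exp(−π·0.1/√(1−0.1²)) ≈ 72.9%.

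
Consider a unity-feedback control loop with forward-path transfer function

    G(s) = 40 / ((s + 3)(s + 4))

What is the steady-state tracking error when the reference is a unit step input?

G(s) has no poles at the origin.
This is a Type 0 system. Kp = lim_{s→0} G(s) = 40/12 = 10/3.
e_ss = 1/(1 + Kp) = 1/(1 + 10/3) = 3/13 ≈ 0.2308.

e_ss = 0.2308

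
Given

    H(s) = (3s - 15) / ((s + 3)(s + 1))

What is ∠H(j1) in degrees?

At s = j1: numerator = -15 + j3, denominator = 2 + j4.
∠H = ∠num − ∠den = 168.69° − (63.435°) = 105.3°.

∠H(j1) ≈ 105.3°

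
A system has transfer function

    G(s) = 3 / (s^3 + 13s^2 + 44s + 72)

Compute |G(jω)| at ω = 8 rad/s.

Substitute s = j8: numerator = 3, denominator = -760 - j160.
|G(j8)| = |3| / |-760 - j160| = 3 / 776.66 ≈ 0.003863.

|G(j8)| ≈ 0.003863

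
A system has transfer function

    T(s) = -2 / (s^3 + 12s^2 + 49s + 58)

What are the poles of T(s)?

s = -5 ± 2j, -2

The poles are the roots of the denominator s^3 + 12s^2 + 49s + 58 = 0.
Trying s = -2: the polynomial evaluates to 0, so (s + 2) is a factor.
Dividing out leaves s^2 + 10s + 29 = 0.
The quadratic formula then gives s = -5 ± 2j.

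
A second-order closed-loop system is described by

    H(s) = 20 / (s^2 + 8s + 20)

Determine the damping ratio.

ζ ≈ 0.8944

Compare the denominator to the standard form s^2 + 2ζωₙs + ωₙ².
ωₙ² = 20, so ωₙ = √20 ≈ 4.472 rad/s.
2ζωₙ = 8, so ζ = 8/(2·√20) ≈ 0.8944.
With ζ = 0.8944 the response is underdamped.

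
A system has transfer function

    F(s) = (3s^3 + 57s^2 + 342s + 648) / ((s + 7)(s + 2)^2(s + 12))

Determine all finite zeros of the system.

Set the numerator to zero: 3s^3 + 57s^2 + 342s + 648 = 0, i.e. 3·(s^3 + 19s^2 + 114s + 216) = 0.
Factoring: (s + 9)(s + 4)(s + 6) = 0.

s = -9, -4, -6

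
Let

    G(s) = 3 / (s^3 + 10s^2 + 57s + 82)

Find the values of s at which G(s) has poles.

s = -4 + 5j, -4 - 5j, -2

The poles are the roots of the denominator s^3 + 10s^2 + 57s + 82 = 0.
Trying s = -2: the polynomial evaluates to 0, so (s + 2) is a factor.
Dividing out leaves s^2 + 8s + 41 = 0.
The quadratic formula then gives s = -4 ± 5j.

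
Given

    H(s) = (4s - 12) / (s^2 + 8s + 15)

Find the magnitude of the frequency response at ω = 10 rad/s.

Substitute s = j10: numerator = -12 + j40, denominator = -85 + j80.
|H(j10)| = |-12 + j40| / |-85 + j80| = 41.761 / 116.73 ≈ 0.3578.

|H(j10)| ≈ 0.3578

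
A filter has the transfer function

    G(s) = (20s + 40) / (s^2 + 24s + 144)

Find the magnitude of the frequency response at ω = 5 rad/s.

|G(j5)| ≈ 0.6373

Substitute s = j5: numerator = 40 + j100, denominator = 119 + j120.
|G(j5)| = |40 + j100| / |119 + j120| = 107.70 / 169 ≈ 0.6373.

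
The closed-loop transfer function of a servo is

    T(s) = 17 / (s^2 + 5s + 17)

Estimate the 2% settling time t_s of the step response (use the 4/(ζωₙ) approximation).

Comparing s^2 + 5s + 17 to s^2 + 2ζωₙs + ωₙ²: ωₙ = √17 ≈ 4.123 rad/s and ζ = 5/(2·√17) ≈ 0.6063.
ζωₙ = 5/2 = 2.5, so t_s ≈ 4/(ζωₙ) = 4/2.5 = 1.600 s.

t_s ≈ 1.600 s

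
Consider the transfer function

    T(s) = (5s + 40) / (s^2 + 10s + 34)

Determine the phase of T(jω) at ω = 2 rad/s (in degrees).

At s = j2: numerator = 40 + j10, denominator = 30 + j20.
∠T = ∠num − ∠den = 14.036° − (33.690°) = -19.65°.

∠T(j2) ≈ -19.65°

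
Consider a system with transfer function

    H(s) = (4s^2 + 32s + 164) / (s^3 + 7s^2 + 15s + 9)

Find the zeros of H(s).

s = -4 + 5j, -4 - 5j

Set the numerator to zero: 4s^2 + 32s + 164 = 0, i.e. 4·(s^2 + 8s + 41) = 0.
Factoring: (s^2 + 8s + 41) = 0.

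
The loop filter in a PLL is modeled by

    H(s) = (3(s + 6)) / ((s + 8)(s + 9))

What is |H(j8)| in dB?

|H(j8)|_dB ≈ -13.1 dB

Substitute s = j8: numerator = 18 + j24, denominator = 8 + j136.
|H(j8)| = |18 + j24| / |8 + j136| = 30 / 136.24 ≈ 0.2202.
In decibels: 20·log₁₀(0.2202) ≈ -13.1 dB.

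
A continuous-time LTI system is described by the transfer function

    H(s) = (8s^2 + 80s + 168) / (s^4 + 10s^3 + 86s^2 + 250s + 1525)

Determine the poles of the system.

The poles are the roots of the denominator s^4 + 10s^3 + 86s^2 + 250s + 1525 = 0.
No real roots exist; factor into two real quadratics: (s^2 + 25)(s^2 + 10s + 61) = 0.
Each quadratic gives a conjugate pair via the quadratic formula.

s = ±5j, -5 ± 6j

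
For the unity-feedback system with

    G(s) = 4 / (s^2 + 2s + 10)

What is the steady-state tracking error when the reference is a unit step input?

G(s) has no poles at the origin.
This is a Type 0 system. Kp = lim_{s→0} G(s) = 4/10 = 2/5.
e_ss = 1/(1 + Kp) = 1/(1 + 2/5) = 5/7 ≈ 0.7143.

e_ss = 0.7143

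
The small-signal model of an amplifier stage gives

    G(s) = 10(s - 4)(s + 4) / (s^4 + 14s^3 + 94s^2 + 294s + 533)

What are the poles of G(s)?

s = -2 ± 3j, -5 ± 4j

The poles are the roots of the denominator s^4 + 14s^3 + 94s^2 + 294s + 533 = 0.
No real roots exist; factor into two real quadratics: (s^2 + 4s + 13)(s^2 + 10s + 41) = 0.
Each quadratic gives a conjugate pair via the quadratic formula.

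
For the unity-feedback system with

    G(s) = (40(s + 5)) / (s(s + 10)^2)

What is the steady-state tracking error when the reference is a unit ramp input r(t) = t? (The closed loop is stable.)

G(s) has one pole at the origin.
This is a Type 1 system. Kv = lim_{s→0} s·G(s) = 200/100 = 2.
e_ss = 1/Kv = 1/(2) = 1/2 ≈ 0.5000.

e_ss = 0.5000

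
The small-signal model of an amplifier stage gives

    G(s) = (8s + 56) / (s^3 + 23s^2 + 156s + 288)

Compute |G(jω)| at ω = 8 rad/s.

Substitute s = j8: numerator = 56 + j64, denominator = -1184 + j736.
|G(j8)| = |56 + j64| / |-1184 + j736| = 85.041 / 1394.1 ≈ 0.06100.

|G(j8)| ≈ 0.06100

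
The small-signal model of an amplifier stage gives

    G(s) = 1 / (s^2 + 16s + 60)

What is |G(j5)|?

|G(j5)| ≈ 0.01145

Substitute s = j5: numerator = 1, denominator = 35 + j80.
|G(j5)| = |1| / |35 + j80| = 1 / 87.321 ≈ 0.01145.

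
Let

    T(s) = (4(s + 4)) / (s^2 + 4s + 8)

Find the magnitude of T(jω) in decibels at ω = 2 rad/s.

Substitute s = j2: numerator = 16 + j8, denominator = 4 + j8.
|T(j2)| = |16 + j8| / |4 + j8| = 17.889 / 8.9443 = 2.
In decibels: 20·log₁₀(2) ≈ 6.02 dB.

|T(j2)|_dB ≈ 6.02 dB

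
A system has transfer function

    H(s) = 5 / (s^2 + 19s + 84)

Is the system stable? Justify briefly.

The denominator s^2 + 19s + 84 factors as (s + 12)(s + 7), giving poles at s = -12, -7.
Since all poles lie strictly in the left half-plane, the system is stable.

stable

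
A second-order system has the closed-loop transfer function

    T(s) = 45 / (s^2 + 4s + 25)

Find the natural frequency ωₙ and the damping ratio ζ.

Compare the denominator to the standard form s^2 + 2ζωₙs + ωₙ².
ωₙ² = 25, so ωₙ = 5 rad/s.
2ζωₙ = 4, so ζ = 4/(2·5) = 0.4.

ωₙ = 5 rad/s, ζ = 0.4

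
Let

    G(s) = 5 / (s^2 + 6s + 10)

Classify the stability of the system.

stable

The poles can be read from the denominator factors: s = -3 + j, -3 - j.
Since all poles lie strictly in the left half-plane, the system is stable.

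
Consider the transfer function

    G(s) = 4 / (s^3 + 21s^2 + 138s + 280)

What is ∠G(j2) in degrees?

At s = j2: numerator = 4, denominator = 196 + j268.
∠G = ∠num − ∠den = 0° − (53.820°) = -53.82°.

∠G(j2) ≈ -53.82°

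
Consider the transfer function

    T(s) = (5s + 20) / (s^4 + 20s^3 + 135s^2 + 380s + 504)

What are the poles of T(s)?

The poles are the roots of the denominator s^4 + 20s^3 + 135s^2 + 380s + 504 = 0.
Trying s = -9: the polynomial evaluates to 0, so (s + 9) is a factor.
Dividing out leaves s^3 + 11s^2 + 36s + 56 = 0.
This factors further as (s^2 + 4s + 8)(s + 7) = 0.

s = -2 ± 2j, -9, -7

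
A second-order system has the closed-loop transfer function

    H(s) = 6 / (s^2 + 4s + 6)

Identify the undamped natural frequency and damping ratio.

Compare the denominator to the standard form s^2 + 2ζωₙs + ωₙ².
ωₙ² = 6, so ωₙ = √6 ≈ 2.449 rad/s.
2ζωₙ = 4, so ζ = 4/(2·√6) ≈ 0.8165.

ωₙ ≈ 2.449 rad/s, ζ ≈ 0.8165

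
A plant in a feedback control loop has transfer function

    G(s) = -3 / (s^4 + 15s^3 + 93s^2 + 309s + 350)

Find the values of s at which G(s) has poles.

The poles are the roots of the denominator s^4 + 15s^3 + 93s^2 + 309s + 350 = 0.
Trying s = -2: the polynomial evaluates to 0, so (s + 2) is a factor.
Dividing out leaves s^3 + 13s^2 + 67s + 175 = 0.
This factors further as (s^2 + 6s + 25)(s + 7) = 0.

s = -3 + 4j, -3 - 4j, -2, -7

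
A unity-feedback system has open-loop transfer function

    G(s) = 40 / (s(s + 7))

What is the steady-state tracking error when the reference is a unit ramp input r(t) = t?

e_ss = 0.1750

G(s) has one pole at the origin.
This is a Type 1 system. Kv = lim_{s→0} s·G(s) = 40/7.
e_ss = 1/Kv = 1/(40/7) = 7/40 ≈ 0.1750.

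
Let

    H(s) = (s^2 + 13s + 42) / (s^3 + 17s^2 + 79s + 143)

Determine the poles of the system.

s = -3 + 2j, -3 - 2j, -11

The poles are the roots of the denominator s^3 + 17s^2 + 79s + 143 = 0.
Trying s = -11: the polynomial evaluates to 0, so (s + 11) is a factor.
Dividing out leaves s^2 + 6s + 13 = 0.
The quadratic formula then gives s = -3 ± 2j.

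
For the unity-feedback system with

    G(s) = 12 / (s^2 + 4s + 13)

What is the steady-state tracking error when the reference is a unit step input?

e_ss = 0.5200

G(s) has no poles at the origin.
This is a Type 0 system. Kp = lim_{s→0} G(s) = 12/13.
e_ss = 1/(1 + Kp) = 1/(1 + 12/13) = 13/25 ≈ 0.5200.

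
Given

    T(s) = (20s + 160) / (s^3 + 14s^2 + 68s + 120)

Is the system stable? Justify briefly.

stable

The denominator s^3 + 14s^2 + 68s + 120 factors as (s^2 + 8s + 20)(s + 6), giving poles at s = -4 + 2j, -4 - 2j, -6.
Since all poles lie strictly in the left half-plane, the system is stable.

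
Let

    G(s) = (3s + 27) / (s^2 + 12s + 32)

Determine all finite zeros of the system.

s = -9

Set the numerator to zero: 3s + 27 = 0, i.e. 3·(s + 9) = 0.
So s = -9.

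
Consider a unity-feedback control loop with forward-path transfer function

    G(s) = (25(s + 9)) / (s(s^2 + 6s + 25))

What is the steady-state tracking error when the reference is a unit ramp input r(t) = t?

G(s) has one pole at the origin.
This is a Type 1 system. Kv = lim_{s→0} s·G(s) = 225/25 = 9.
e_ss = 1/Kv = 1/(9) = 1/9 ≈ 0.1111.

e_ss = 0.1111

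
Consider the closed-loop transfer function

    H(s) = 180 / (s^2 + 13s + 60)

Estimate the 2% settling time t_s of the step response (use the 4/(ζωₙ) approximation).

Comparing s^2 + 13s + 60 to s^2 + 2ζωₙs + ωₙ²: ωₙ = √60 ≈ 7.746 rad/s and ζ = 13/(2·√60) ≈ 0.8391.
ζωₙ = 13/2 = 6.5, so t_s ≈ 4/(ζωₙ) = 4/6.5 ≈ 0.6154 s.

t_s ≈ 0.6154 s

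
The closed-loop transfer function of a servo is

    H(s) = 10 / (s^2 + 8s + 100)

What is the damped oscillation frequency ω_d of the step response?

ω_d ≈ 9.165 rad/s

Comparing s^2 + 8s + 100 to s^2 + 2ζωₙs + ωₙ²: ωₙ = 10 rad/s and ζ = 8/(2·10) = 0.4.
ζωₙ = 8/2 = 4, so ω_d = ωₙ√(1−ζ²) = √(ωₙ² − (ζωₙ)²) = √(100 − 4²) = √84 ≈ 9.165 rad/s.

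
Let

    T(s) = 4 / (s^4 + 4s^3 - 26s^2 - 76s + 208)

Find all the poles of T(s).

The poles are the roots of the denominator s^4 + 4s^3 - 26s^2 - 76s + 208 = 0.
Trying s = 2: the polynomial evaluates to 0, so (s - 2) is a factor.
Dividing out leaves s^3 + 6s^2 - 14s - 104 = 0.
This factors further as (s^2 + 10s + 26)(s - 4) = 0.

s = -5 ± j, 2, 4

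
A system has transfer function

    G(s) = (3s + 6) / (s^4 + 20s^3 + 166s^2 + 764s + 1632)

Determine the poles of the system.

s = -3 ± 5j, -8, -6

The poles are the roots of the denominator s^4 + 20s^3 + 166s^2 + 764s + 1632 = 0.
Trying s = -8: the polynomial evaluates to 0, so (s + 8) is a factor.
Dividing out leaves s^3 + 12s^2 + 70s + 204 = 0.
This factors further as (s^2 + 6s + 34)(s + 6) = 0.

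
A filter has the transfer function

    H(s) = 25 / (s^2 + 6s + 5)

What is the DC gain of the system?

H(0) = 5

Set s = 0: H(0) = (25) / (5) = 5.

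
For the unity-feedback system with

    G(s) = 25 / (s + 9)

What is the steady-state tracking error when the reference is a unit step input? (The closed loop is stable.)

G(s) has no poles at the origin.
This is a Type 0 system. Kp = lim_{s→0} G(s) = 25/9.
e_ss = 1/(1 + Kp) = 1/(1 + 25/9) = 9/34 ≈ 0.2647.

e_ss = 0.2647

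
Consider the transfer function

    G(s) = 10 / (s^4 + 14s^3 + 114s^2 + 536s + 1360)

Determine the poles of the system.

The poles are the roots of the denominator s^4 + 14s^3 + 114s^2 + 536s + 1360 = 0.
No real roots exist; factor into two real quadratics: (s^2 + 4s + 40)(s^2 + 10s + 34) = 0.
Each quadratic gives a conjugate pair via the quadratic formula.

s = -2 ± 6j, -5 ± 3j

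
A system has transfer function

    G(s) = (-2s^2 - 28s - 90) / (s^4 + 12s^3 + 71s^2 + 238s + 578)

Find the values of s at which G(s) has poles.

s = -1 + 4j, -1 - 4j, -5 + 3j, -5 - 3j

The poles are the roots of the denominator s^4 + 12s^3 + 71s^2 + 238s + 578 = 0.
No real roots exist; factor into two real quadratics: (s^2 + 2s + 17)(s^2 + 10s + 34) = 0.
Each quadratic gives a conjugate pair via the quadratic formula.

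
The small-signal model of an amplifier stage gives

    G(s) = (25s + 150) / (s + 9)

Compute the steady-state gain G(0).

Set s = 0: G(0) = (150) / (9) = 50/3.

G(0) = 50/3 ≈ 16.67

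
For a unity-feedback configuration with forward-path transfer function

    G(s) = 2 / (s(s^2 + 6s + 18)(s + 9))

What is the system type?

The denominator has 1 factor of s at the origin (free integrator), so this is a Type 1 system.

Type 1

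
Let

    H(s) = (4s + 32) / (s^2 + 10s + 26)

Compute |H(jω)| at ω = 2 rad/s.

|H(j2)| ≈ 1.109

Substitute s = j2: numerator = 32 + j8, denominator = 22 + j20.
|H(j2)| = |32 + j8| / |22 + j20| = 32.985 / 29.732 ≈ 1.109.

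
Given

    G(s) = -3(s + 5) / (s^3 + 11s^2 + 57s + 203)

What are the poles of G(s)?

s = -2 ± 5j, -7

The poles are the roots of the denominator s^3 + 11s^2 + 57s + 203 = 0.
Trying s = -7: the polynomial evaluates to 0, so (s + 7) is a factor.
Dividing out leaves s^2 + 4s + 29 = 0.
The quadratic formula then gives s = -2 ± 5j.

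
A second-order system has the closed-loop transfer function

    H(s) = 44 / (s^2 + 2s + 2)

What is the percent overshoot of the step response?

%OS ≈ 4.32%

Comparing s^2 + 2s + 2 to s^2 + 2ζωₙs + ωₙ²: ωₙ = √2 ≈ 1.414 rad/s and ζ = 2/(2·√2) ≈ 0.7071.
%OS = 100·exp(−πζ/√(1−ζ²)) = 100·exp(−π·0.7071/√(1−0.7071²)) ≈ 4.32%.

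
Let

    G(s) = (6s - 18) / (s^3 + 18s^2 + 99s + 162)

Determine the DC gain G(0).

G(0) = -1/9 ≈ -0.1111

Set s = 0: G(0) = (-18) / (162) = -1/9.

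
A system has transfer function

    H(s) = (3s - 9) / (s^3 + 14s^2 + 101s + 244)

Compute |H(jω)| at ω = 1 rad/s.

|H(j1)| ≈ 0.03783

Substitute s = j1: numerator = -9 + j3, denominator = 230 + j100.
|H(j1)| = |-9 + j3| / |230 + j100| = 9.4868 / 250.80 ≈ 0.03783.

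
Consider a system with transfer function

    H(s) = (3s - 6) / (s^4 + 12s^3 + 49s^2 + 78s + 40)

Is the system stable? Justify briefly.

The denominator s^4 + 12s^3 + 49s^2 + 78s + 40 factors as (s + 2)(s + 1)(s + 4)(s + 5), giving poles at s = -2, -1, -4, -5.
Since all poles lie strictly in the left half-plane, the system is stable.

stable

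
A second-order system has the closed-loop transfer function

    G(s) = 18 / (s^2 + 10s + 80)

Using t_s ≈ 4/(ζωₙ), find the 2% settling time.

t_s ≈ 0.8000 s

Comparing s^2 + 10s + 80 to s^2 + 2ζωₙs + ωₙ²: ωₙ = √80 ≈ 8.944 rad/s and ζ = 10/(2·√80) ≈ 0.5590.
ζωₙ = 10/2 = 5, so t_s ≈ 4/(ζωₙ) = 4/5 = 0.8000 s.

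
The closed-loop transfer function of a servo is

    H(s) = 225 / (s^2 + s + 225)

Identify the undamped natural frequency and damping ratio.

ωₙ = 15 rad/s, ζ ≈ 0.03333

Compare the denominator to the standard form s^2 + 2ζωₙs + ωₙ².
ωₙ² = 225, so ωₙ = 15 rad/s.
2ζωₙ = 1, so ζ = 1/(2·15) ≈ 0.03333.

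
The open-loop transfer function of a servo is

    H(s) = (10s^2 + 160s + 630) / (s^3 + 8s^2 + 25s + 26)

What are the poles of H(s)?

s = -3 ± 2j, -2

The poles are the roots of the denominator s^3 + 8s^2 + 25s + 26 = 0.
Trying s = -2: the polynomial evaluates to 0, so (s + 2) is a factor.
Dividing out leaves s^2 + 6s + 13 = 0.
The quadratic formula then gives s = -3 ± 2j.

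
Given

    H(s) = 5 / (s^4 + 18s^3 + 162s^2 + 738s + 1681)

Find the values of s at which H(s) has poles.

The poles are the roots of the denominator s^4 + 18s^3 + 162s^2 + 738s + 1681 = 0.
No real roots exist; factor into two real quadratics: (s^2 + 10s + 41)(s^2 + 8s + 41) = 0.
Each quadratic gives a conjugate pair via the quadratic formula.

s = -5 + 4j, -5 - 4j, -4 + 5j, -4 - 5j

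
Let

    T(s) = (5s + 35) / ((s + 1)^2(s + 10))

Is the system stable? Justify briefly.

stable

The poles can be read from the denominator factors: s = -1, -10, -1.
Since all poles lie strictly in the left half-plane, the system is stable.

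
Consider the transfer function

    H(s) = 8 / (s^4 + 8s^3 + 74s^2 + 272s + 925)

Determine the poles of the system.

s = -3 + 4j, -3 - 4j, -1 + 6j, -1 - 6j

The poles are the roots of the denominator s^4 + 8s^3 + 74s^2 + 272s + 925 = 0.
No real roots exist; factor into two real quadratics: (s^2 + 6s + 25)(s^2 + 2s + 37) = 0.
Each quadratic gives a conjugate pair via the quadratic formula.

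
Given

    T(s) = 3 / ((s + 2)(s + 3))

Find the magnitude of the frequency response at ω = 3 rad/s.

Substitute s = j3: numerator = 3, denominator = -3 + j15.
|T(j3)| = |3| / |-3 + j15| = 3 / 15.297 ≈ 0.1961.

|T(j3)| ≈ 0.1961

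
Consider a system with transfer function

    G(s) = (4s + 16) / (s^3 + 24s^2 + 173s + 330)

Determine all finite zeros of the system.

s = -4

Set the numerator to zero: 4s + 16 = 0, i.e. 4·(s + 4) = 0.
So s = -4.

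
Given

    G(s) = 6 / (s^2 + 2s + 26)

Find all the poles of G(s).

The poles are the roots of the denominator s^2 + 2s + 26 = 0.
Using the quadratic formula: s = (-2 ± √(-100))/2 = -1 ± 5j.

s = -1 ± 5j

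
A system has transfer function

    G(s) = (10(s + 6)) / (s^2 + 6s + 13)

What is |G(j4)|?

Substitute s = j4: numerator = 60 + j40, denominator = -3 + j24.
|G(j4)| = |60 + j40| / |-3 + j24| = 72.111 / 24.187 ≈ 2.981.

|G(j4)| ≈ 2.981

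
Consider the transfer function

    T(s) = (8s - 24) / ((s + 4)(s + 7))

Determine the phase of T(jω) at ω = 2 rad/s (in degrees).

At s = j2: numerator = -24 + j16, denominator = 24 + j22.
∠T = ∠num − ∠den = 146.31° − (42.510°) = 103.8°.

∠T(j2) ≈ 103.8°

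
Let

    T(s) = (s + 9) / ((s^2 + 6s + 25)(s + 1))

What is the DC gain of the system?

T(0) = 9/25 ≈ 0.3600

At s = 0 each factor (s + a) contributes a and each (s^2 + bs + c) contributes c.
T(0) = 1·(9) / ((25) · (1)) = 9/25 = 9/25.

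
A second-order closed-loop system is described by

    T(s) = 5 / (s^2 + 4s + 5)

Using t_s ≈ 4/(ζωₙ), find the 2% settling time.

Comparing s^2 + 4s + 5 to s^2 + 2ζωₙs + ωₙ²: ωₙ = √5 ≈ 2.236 rad/s and ζ = 4/(2·√5) ≈ 0.8944.
ζωₙ = 4/2 = 2, so t_s ≈ 4/(ζωₙ) = 4/2 = 2 s.

t_s ≈ 2 s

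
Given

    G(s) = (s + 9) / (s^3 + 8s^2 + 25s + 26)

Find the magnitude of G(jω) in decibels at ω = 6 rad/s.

Substitute s = j6: numerator = 9 + j6, denominator = -262 - j66.
|G(j6)| = |9 + j6| / |-262 - j66| = 10.817 / 270.19 ≈ 0.04003.
In decibels: 20·log₁₀(0.04003) ≈ -28.0 dB.

|G(j6)|_dB ≈ -28.0 dB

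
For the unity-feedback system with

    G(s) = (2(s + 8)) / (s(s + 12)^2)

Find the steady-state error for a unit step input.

G(s) has one pole at the origin.
This is a Type 1 system; for a step input the steady-state error is zero.

e_ss = 0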